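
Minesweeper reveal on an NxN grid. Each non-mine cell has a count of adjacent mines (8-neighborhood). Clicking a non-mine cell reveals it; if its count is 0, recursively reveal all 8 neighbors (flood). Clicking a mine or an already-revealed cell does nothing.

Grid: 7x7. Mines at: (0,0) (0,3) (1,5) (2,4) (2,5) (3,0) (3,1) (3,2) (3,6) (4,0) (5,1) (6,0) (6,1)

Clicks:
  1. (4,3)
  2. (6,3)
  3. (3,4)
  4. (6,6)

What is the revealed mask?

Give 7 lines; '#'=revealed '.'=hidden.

Click 1 (4,3) count=1: revealed 1 new [(4,3)] -> total=1
Click 2 (6,3) count=0: revealed 17 new [(3,3) (3,4) (3,5) (4,2) (4,4) (4,5) (4,6) (5,2) (5,3) (5,4) (5,5) (5,6) (6,2) (6,3) (6,4) (6,5) (6,6)] -> total=18
Click 3 (3,4) count=2: revealed 0 new [(none)] -> total=18
Click 4 (6,6) count=0: revealed 0 new [(none)] -> total=18

Answer: .......
.......
.......
...###.
..#####
..#####
..#####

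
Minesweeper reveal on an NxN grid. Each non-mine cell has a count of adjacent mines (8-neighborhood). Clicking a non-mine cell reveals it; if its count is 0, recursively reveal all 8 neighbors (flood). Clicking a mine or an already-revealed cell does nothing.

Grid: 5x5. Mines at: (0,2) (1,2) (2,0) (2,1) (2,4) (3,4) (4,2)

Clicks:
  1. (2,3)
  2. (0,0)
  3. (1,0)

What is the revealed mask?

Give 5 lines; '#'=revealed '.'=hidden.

Click 1 (2,3) count=3: revealed 1 new [(2,3)] -> total=1
Click 2 (0,0) count=0: revealed 4 new [(0,0) (0,1) (1,0) (1,1)] -> total=5
Click 3 (1,0) count=2: revealed 0 new [(none)] -> total=5

Answer: ##...
##...
...#.
.....
.....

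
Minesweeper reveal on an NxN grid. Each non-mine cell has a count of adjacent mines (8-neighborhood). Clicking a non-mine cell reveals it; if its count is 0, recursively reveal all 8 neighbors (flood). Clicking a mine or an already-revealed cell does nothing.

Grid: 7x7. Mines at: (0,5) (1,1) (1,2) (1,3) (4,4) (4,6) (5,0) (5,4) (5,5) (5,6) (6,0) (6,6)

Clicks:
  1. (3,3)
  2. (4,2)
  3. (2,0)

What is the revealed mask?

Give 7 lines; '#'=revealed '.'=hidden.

Click 1 (3,3) count=1: revealed 1 new [(3,3)] -> total=1
Click 2 (4,2) count=0: revealed 17 new [(2,0) (2,1) (2,2) (2,3) (3,0) (3,1) (3,2) (4,0) (4,1) (4,2) (4,3) (5,1) (5,2) (5,3) (6,1) (6,2) (6,3)] -> total=18
Click 3 (2,0) count=1: revealed 0 new [(none)] -> total=18

Answer: .......
.......
####...
####...
####...
.###...
.###...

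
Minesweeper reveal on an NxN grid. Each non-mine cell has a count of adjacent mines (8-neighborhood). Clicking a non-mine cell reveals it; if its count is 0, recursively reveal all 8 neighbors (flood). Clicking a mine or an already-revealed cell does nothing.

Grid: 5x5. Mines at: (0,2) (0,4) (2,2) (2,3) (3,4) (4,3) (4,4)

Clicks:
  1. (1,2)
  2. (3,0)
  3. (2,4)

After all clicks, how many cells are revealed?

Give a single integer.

Click 1 (1,2) count=3: revealed 1 new [(1,2)] -> total=1
Click 2 (3,0) count=0: revealed 12 new [(0,0) (0,1) (1,0) (1,1) (2,0) (2,1) (3,0) (3,1) (3,2) (4,0) (4,1) (4,2)] -> total=13
Click 3 (2,4) count=2: revealed 1 new [(2,4)] -> total=14

Answer: 14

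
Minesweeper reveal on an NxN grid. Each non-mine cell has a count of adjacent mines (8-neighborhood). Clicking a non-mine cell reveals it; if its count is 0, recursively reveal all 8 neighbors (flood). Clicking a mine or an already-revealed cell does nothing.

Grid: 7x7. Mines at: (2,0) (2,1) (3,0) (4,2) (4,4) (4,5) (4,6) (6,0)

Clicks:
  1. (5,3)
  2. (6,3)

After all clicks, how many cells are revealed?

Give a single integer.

Answer: 12

Derivation:
Click 1 (5,3) count=2: revealed 1 new [(5,3)] -> total=1
Click 2 (6,3) count=0: revealed 11 new [(5,1) (5,2) (5,4) (5,5) (5,6) (6,1) (6,2) (6,3) (6,4) (6,5) (6,6)] -> total=12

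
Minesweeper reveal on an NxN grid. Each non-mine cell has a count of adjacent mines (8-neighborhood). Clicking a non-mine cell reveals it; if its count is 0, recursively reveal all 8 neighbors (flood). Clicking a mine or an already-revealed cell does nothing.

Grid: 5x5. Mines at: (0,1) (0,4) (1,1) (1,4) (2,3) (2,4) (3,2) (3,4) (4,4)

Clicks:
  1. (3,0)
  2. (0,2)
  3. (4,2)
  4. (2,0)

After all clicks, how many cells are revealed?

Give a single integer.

Answer: 8

Derivation:
Click 1 (3,0) count=0: revealed 6 new [(2,0) (2,1) (3,0) (3,1) (4,0) (4,1)] -> total=6
Click 2 (0,2) count=2: revealed 1 new [(0,2)] -> total=7
Click 3 (4,2) count=1: revealed 1 new [(4,2)] -> total=8
Click 4 (2,0) count=1: revealed 0 new [(none)] -> total=8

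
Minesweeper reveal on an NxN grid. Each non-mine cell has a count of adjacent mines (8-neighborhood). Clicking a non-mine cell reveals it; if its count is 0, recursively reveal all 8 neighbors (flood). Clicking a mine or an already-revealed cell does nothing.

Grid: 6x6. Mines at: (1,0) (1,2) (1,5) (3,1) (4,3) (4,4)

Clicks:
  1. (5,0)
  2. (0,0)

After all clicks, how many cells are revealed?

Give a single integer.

Answer: 7

Derivation:
Click 1 (5,0) count=0: revealed 6 new [(4,0) (4,1) (4,2) (5,0) (5,1) (5,2)] -> total=6
Click 2 (0,0) count=1: revealed 1 new [(0,0)] -> total=7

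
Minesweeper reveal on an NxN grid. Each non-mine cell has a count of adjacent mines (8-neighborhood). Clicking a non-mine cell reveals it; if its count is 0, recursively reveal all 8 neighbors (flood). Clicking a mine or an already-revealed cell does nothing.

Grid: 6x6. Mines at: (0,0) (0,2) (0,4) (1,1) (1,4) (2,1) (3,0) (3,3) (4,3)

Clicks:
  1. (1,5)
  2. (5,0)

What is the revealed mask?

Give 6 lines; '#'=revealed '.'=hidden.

Answer: ......
.....#
......
......
###...
###...

Derivation:
Click 1 (1,5) count=2: revealed 1 new [(1,5)] -> total=1
Click 2 (5,0) count=0: revealed 6 new [(4,0) (4,1) (4,2) (5,0) (5,1) (5,2)] -> total=7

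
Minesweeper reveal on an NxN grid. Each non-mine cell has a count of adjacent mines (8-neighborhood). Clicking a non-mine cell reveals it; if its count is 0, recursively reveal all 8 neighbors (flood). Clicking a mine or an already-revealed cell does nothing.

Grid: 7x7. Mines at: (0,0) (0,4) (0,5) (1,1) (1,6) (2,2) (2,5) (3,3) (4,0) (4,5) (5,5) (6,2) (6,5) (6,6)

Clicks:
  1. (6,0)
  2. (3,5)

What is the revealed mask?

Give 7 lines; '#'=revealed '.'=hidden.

Click 1 (6,0) count=0: revealed 4 new [(5,0) (5,1) (6,0) (6,1)] -> total=4
Click 2 (3,5) count=2: revealed 1 new [(3,5)] -> total=5

Answer: .......
.......
.......
.....#.
.......
##.....
##.....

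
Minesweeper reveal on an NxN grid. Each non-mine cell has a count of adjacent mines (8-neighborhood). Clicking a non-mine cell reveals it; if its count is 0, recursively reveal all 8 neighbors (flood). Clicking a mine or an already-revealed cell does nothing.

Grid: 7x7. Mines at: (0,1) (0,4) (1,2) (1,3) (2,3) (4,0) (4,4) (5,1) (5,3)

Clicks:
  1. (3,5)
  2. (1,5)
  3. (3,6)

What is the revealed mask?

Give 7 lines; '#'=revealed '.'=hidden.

Click 1 (3,5) count=1: revealed 1 new [(3,5)] -> total=1
Click 2 (1,5) count=1: revealed 1 new [(1,5)] -> total=2
Click 3 (3,6) count=0: revealed 17 new [(0,5) (0,6) (1,4) (1,6) (2,4) (2,5) (2,6) (3,4) (3,6) (4,5) (4,6) (5,4) (5,5) (5,6) (6,4) (6,5) (6,6)] -> total=19

Answer: .....##
....###
....###
....###
.....##
....###
....###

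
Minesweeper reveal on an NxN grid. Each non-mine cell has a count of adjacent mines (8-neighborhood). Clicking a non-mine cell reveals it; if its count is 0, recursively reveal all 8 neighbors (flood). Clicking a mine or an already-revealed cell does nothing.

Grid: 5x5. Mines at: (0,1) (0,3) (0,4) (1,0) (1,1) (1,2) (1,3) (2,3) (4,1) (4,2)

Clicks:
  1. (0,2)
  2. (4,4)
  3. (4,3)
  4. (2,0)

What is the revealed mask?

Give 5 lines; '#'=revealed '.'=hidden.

Click 1 (0,2) count=5: revealed 1 new [(0,2)] -> total=1
Click 2 (4,4) count=0: revealed 4 new [(3,3) (3,4) (4,3) (4,4)] -> total=5
Click 3 (4,3) count=1: revealed 0 new [(none)] -> total=5
Click 4 (2,0) count=2: revealed 1 new [(2,0)] -> total=6

Answer: ..#..
.....
#....
...##
...##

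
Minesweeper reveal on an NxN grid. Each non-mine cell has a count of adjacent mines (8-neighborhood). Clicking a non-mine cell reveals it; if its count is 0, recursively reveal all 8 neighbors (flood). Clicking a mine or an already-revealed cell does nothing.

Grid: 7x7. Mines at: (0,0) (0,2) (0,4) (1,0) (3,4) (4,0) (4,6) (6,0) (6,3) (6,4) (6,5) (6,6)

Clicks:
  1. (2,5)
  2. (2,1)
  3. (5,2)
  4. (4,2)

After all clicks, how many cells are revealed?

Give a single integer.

Click 1 (2,5) count=1: revealed 1 new [(2,5)] -> total=1
Click 2 (2,1) count=1: revealed 1 new [(2,1)] -> total=2
Click 3 (5,2) count=1: revealed 1 new [(5,2)] -> total=3
Click 4 (4,2) count=0: revealed 13 new [(1,1) (1,2) (1,3) (2,2) (2,3) (3,1) (3,2) (3,3) (4,1) (4,2) (4,3) (5,1) (5,3)] -> total=16

Answer: 16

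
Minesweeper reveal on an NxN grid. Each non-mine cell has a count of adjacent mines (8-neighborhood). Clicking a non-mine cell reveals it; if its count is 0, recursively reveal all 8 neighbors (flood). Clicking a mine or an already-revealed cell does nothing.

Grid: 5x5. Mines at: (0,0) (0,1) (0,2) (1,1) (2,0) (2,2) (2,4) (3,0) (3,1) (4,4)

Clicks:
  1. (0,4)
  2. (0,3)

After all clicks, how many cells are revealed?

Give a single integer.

Answer: 4

Derivation:
Click 1 (0,4) count=0: revealed 4 new [(0,3) (0,4) (1,3) (1,4)] -> total=4
Click 2 (0,3) count=1: revealed 0 new [(none)] -> total=4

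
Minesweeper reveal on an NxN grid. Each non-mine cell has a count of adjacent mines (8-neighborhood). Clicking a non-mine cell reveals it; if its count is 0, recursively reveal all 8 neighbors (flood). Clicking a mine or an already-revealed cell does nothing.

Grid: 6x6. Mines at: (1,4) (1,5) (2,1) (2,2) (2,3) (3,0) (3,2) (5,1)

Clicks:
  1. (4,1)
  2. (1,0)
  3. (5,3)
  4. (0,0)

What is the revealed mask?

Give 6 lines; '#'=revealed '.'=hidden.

Click 1 (4,1) count=3: revealed 1 new [(4,1)] -> total=1
Click 2 (1,0) count=1: revealed 1 new [(1,0)] -> total=2
Click 3 (5,3) count=0: revealed 13 new [(2,4) (2,5) (3,3) (3,4) (3,5) (4,2) (4,3) (4,4) (4,5) (5,2) (5,3) (5,4) (5,5)] -> total=15
Click 4 (0,0) count=0: revealed 7 new [(0,0) (0,1) (0,2) (0,3) (1,1) (1,2) (1,3)] -> total=22

Answer: ####..
####..
....##
...###
.#####
..####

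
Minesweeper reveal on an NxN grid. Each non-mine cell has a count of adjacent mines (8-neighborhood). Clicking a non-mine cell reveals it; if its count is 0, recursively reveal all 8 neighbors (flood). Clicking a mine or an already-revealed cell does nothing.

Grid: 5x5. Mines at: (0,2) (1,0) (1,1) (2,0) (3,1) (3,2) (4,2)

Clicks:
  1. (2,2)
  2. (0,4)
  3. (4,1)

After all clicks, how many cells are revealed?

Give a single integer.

Answer: 12

Derivation:
Click 1 (2,2) count=3: revealed 1 new [(2,2)] -> total=1
Click 2 (0,4) count=0: revealed 10 new [(0,3) (0,4) (1,3) (1,4) (2,3) (2,4) (3,3) (3,4) (4,3) (4,4)] -> total=11
Click 3 (4,1) count=3: revealed 1 new [(4,1)] -> total=12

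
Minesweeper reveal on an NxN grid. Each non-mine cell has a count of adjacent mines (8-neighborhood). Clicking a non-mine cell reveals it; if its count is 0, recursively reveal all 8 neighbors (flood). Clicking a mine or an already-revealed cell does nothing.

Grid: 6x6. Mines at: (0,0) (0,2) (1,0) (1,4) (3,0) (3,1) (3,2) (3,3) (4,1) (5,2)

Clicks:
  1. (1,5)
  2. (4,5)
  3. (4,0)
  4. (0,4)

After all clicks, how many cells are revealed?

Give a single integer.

Answer: 13

Derivation:
Click 1 (1,5) count=1: revealed 1 new [(1,5)] -> total=1
Click 2 (4,5) count=0: revealed 10 new [(2,4) (2,5) (3,4) (3,5) (4,3) (4,4) (4,5) (5,3) (5,4) (5,5)] -> total=11
Click 3 (4,0) count=3: revealed 1 new [(4,0)] -> total=12
Click 4 (0,4) count=1: revealed 1 new [(0,4)] -> total=13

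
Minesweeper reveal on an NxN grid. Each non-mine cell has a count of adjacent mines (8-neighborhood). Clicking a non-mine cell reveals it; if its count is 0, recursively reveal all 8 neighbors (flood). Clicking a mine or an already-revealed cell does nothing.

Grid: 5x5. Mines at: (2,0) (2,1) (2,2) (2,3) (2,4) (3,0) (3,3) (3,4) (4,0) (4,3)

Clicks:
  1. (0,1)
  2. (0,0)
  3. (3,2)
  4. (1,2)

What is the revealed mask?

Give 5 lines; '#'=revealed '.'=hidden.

Answer: #####
#####
.....
..#..
.....

Derivation:
Click 1 (0,1) count=0: revealed 10 new [(0,0) (0,1) (0,2) (0,3) (0,4) (1,0) (1,1) (1,2) (1,3) (1,4)] -> total=10
Click 2 (0,0) count=0: revealed 0 new [(none)] -> total=10
Click 3 (3,2) count=5: revealed 1 new [(3,2)] -> total=11
Click 4 (1,2) count=3: revealed 0 new [(none)] -> total=11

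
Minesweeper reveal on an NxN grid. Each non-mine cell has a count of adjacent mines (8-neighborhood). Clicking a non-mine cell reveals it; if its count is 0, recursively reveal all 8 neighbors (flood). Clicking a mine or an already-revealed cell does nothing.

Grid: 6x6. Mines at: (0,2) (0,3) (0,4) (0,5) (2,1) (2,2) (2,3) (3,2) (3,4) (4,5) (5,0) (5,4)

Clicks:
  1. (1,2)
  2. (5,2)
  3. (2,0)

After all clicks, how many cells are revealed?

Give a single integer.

Click 1 (1,2) count=5: revealed 1 new [(1,2)] -> total=1
Click 2 (5,2) count=0: revealed 6 new [(4,1) (4,2) (4,3) (5,1) (5,2) (5,3)] -> total=7
Click 3 (2,0) count=1: revealed 1 new [(2,0)] -> total=8

Answer: 8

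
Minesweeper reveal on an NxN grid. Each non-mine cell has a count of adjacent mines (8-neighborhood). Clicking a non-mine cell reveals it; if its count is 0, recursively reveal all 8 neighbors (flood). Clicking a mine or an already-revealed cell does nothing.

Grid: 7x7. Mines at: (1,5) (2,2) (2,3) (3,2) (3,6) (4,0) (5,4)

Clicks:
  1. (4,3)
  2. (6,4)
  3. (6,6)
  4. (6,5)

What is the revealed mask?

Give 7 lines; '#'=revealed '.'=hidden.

Click 1 (4,3) count=2: revealed 1 new [(4,3)] -> total=1
Click 2 (6,4) count=1: revealed 1 new [(6,4)] -> total=2
Click 3 (6,6) count=0: revealed 6 new [(4,5) (4,6) (5,5) (5,6) (6,5) (6,6)] -> total=8
Click 4 (6,5) count=1: revealed 0 new [(none)] -> total=8

Answer: .......
.......
.......
.......
...#.##
.....##
....###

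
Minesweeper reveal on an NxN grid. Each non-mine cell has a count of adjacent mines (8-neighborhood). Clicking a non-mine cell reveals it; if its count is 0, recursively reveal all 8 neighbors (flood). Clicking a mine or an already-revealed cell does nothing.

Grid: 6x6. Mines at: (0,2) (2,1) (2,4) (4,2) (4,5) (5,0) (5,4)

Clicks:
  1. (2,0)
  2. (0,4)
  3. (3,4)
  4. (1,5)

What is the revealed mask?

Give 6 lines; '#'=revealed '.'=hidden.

Click 1 (2,0) count=1: revealed 1 new [(2,0)] -> total=1
Click 2 (0,4) count=0: revealed 6 new [(0,3) (0,4) (0,5) (1,3) (1,4) (1,5)] -> total=7
Click 3 (3,4) count=2: revealed 1 new [(3,4)] -> total=8
Click 4 (1,5) count=1: revealed 0 new [(none)] -> total=8

Answer: ...###
...###
#.....
....#.
......
......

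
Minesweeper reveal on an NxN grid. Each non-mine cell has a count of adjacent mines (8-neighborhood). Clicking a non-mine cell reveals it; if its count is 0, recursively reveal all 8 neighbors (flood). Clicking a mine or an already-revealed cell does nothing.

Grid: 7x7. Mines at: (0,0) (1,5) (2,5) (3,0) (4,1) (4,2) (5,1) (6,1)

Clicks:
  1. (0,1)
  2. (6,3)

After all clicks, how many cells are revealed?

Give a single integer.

Click 1 (0,1) count=1: revealed 1 new [(0,1)] -> total=1
Click 2 (6,3) count=0: revealed 18 new [(3,3) (3,4) (3,5) (3,6) (4,3) (4,4) (4,5) (4,6) (5,2) (5,3) (5,4) (5,5) (5,6) (6,2) (6,3) (6,4) (6,5) (6,6)] -> total=19

Answer: 19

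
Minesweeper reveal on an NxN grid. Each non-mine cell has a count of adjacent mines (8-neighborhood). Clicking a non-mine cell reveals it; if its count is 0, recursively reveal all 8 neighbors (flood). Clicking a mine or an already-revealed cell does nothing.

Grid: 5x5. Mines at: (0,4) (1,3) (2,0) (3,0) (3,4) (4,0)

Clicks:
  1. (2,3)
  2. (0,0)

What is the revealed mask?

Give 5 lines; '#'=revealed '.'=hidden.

Click 1 (2,3) count=2: revealed 1 new [(2,3)] -> total=1
Click 2 (0,0) count=0: revealed 6 new [(0,0) (0,1) (0,2) (1,0) (1,1) (1,2)] -> total=7

Answer: ###..
###..
...#.
.....
.....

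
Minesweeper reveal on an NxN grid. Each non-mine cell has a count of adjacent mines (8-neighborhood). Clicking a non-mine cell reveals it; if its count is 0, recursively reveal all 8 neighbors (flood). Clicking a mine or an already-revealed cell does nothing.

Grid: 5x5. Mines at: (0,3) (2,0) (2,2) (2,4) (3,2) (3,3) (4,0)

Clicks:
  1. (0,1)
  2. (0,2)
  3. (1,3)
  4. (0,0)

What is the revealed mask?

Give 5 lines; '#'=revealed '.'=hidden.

Answer: ###..
####.
.....
.....
.....

Derivation:
Click 1 (0,1) count=0: revealed 6 new [(0,0) (0,1) (0,2) (1,0) (1,1) (1,2)] -> total=6
Click 2 (0,2) count=1: revealed 0 new [(none)] -> total=6
Click 3 (1,3) count=3: revealed 1 new [(1,3)] -> total=7
Click 4 (0,0) count=0: revealed 0 new [(none)] -> total=7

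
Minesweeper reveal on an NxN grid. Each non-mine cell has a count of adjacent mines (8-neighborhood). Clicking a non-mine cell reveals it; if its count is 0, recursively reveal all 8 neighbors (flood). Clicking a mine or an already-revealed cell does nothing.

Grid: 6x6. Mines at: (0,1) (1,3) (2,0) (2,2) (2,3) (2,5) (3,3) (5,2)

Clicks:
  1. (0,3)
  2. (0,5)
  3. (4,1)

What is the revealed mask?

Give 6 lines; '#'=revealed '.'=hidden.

Answer: ...###
....##
......
......
.#....
......

Derivation:
Click 1 (0,3) count=1: revealed 1 new [(0,3)] -> total=1
Click 2 (0,5) count=0: revealed 4 new [(0,4) (0,5) (1,4) (1,5)] -> total=5
Click 3 (4,1) count=1: revealed 1 new [(4,1)] -> total=6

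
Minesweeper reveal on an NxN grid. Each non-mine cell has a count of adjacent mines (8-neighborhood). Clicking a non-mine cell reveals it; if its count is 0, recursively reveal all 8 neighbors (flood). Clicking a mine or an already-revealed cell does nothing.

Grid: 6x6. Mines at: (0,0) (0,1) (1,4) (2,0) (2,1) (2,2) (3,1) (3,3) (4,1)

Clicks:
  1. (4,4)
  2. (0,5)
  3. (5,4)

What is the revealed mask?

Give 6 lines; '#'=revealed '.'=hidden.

Answer: .....#
......
....##
....##
..####
..####

Derivation:
Click 1 (4,4) count=1: revealed 1 new [(4,4)] -> total=1
Click 2 (0,5) count=1: revealed 1 new [(0,5)] -> total=2
Click 3 (5,4) count=0: revealed 11 new [(2,4) (2,5) (3,4) (3,5) (4,2) (4,3) (4,5) (5,2) (5,3) (5,4) (5,5)] -> total=13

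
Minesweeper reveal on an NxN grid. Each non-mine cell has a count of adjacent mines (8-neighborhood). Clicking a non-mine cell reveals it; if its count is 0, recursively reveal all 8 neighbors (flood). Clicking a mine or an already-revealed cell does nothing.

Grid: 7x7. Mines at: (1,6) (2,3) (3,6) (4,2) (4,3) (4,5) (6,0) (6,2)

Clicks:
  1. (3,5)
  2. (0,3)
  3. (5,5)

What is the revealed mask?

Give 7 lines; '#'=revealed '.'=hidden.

Click 1 (3,5) count=2: revealed 1 new [(3,5)] -> total=1
Click 2 (0,3) count=0: revealed 22 new [(0,0) (0,1) (0,2) (0,3) (0,4) (0,5) (1,0) (1,1) (1,2) (1,3) (1,4) (1,5) (2,0) (2,1) (2,2) (3,0) (3,1) (3,2) (4,0) (4,1) (5,0) (5,1)] -> total=23
Click 3 (5,5) count=1: revealed 1 new [(5,5)] -> total=24

Answer: ######.
######.
###....
###..#.
##.....
##...#.
.......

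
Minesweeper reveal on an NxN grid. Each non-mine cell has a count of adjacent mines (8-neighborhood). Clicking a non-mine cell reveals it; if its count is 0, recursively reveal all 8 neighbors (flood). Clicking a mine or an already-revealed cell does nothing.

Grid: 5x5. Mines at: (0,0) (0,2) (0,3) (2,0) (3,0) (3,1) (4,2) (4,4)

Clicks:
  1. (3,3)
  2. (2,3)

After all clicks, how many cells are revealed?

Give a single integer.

Answer: 9

Derivation:
Click 1 (3,3) count=2: revealed 1 new [(3,3)] -> total=1
Click 2 (2,3) count=0: revealed 8 new [(1,2) (1,3) (1,4) (2,2) (2,3) (2,4) (3,2) (3,4)] -> total=9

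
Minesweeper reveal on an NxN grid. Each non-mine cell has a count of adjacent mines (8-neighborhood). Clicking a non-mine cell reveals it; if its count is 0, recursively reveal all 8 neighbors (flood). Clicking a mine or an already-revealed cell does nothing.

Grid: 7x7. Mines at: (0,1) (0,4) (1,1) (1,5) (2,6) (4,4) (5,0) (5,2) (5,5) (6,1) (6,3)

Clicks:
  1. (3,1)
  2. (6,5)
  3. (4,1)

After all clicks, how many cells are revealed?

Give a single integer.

Click 1 (3,1) count=0: revealed 17 new [(1,2) (1,3) (1,4) (2,0) (2,1) (2,2) (2,3) (2,4) (3,0) (3,1) (3,2) (3,3) (3,4) (4,0) (4,1) (4,2) (4,3)] -> total=17
Click 2 (6,5) count=1: revealed 1 new [(6,5)] -> total=18
Click 3 (4,1) count=2: revealed 0 new [(none)] -> total=18

Answer: 18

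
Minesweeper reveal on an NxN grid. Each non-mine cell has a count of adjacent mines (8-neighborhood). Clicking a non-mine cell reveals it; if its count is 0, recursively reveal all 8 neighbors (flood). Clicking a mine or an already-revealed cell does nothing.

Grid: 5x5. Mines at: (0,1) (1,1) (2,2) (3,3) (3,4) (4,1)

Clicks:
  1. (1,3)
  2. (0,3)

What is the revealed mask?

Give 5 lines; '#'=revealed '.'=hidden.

Answer: ..###
..###
...##
.....
.....

Derivation:
Click 1 (1,3) count=1: revealed 1 new [(1,3)] -> total=1
Click 2 (0,3) count=0: revealed 7 new [(0,2) (0,3) (0,4) (1,2) (1,4) (2,3) (2,4)] -> total=8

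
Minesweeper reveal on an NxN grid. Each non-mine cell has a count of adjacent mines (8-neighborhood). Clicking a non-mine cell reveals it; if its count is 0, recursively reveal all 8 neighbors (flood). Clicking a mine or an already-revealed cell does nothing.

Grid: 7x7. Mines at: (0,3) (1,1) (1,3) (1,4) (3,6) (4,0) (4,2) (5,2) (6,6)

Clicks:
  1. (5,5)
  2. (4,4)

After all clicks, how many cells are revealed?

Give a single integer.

Answer: 15

Derivation:
Click 1 (5,5) count=1: revealed 1 new [(5,5)] -> total=1
Click 2 (4,4) count=0: revealed 14 new [(2,3) (2,4) (2,5) (3,3) (3,4) (3,5) (4,3) (4,4) (4,5) (5,3) (5,4) (6,3) (6,4) (6,5)] -> total=15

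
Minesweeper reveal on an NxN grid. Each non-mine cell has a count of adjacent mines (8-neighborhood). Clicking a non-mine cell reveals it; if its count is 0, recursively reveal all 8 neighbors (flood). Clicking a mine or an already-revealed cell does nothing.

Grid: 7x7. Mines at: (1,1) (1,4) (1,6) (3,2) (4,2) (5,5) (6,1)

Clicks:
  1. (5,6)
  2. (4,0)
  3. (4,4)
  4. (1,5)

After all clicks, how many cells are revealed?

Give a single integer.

Click 1 (5,6) count=1: revealed 1 new [(5,6)] -> total=1
Click 2 (4,0) count=0: revealed 8 new [(2,0) (2,1) (3,0) (3,1) (4,0) (4,1) (5,0) (5,1)] -> total=9
Click 3 (4,4) count=1: revealed 1 new [(4,4)] -> total=10
Click 4 (1,5) count=2: revealed 1 new [(1,5)] -> total=11

Answer: 11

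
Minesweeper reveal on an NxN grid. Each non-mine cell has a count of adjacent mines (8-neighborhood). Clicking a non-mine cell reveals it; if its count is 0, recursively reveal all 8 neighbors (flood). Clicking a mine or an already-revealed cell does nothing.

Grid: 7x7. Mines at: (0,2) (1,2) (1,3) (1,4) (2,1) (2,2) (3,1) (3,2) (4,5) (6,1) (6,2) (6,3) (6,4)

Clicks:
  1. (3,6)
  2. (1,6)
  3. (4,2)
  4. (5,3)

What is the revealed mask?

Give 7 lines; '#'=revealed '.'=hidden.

Answer: .....##
.....##
.....##
.....##
..#....
...#...
.......

Derivation:
Click 1 (3,6) count=1: revealed 1 new [(3,6)] -> total=1
Click 2 (1,6) count=0: revealed 7 new [(0,5) (0,6) (1,5) (1,6) (2,5) (2,6) (3,5)] -> total=8
Click 3 (4,2) count=2: revealed 1 new [(4,2)] -> total=9
Click 4 (5,3) count=3: revealed 1 new [(5,3)] -> total=10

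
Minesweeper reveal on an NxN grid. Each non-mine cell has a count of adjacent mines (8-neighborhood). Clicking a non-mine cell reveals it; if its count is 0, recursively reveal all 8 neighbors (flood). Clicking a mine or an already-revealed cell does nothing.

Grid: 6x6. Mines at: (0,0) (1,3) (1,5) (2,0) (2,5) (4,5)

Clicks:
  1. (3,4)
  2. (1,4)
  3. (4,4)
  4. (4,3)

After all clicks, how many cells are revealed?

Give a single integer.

Click 1 (3,4) count=2: revealed 1 new [(3,4)] -> total=1
Click 2 (1,4) count=3: revealed 1 new [(1,4)] -> total=2
Click 3 (4,4) count=1: revealed 1 new [(4,4)] -> total=3
Click 4 (4,3) count=0: revealed 17 new [(2,1) (2,2) (2,3) (2,4) (3,0) (3,1) (3,2) (3,3) (4,0) (4,1) (4,2) (4,3) (5,0) (5,1) (5,2) (5,3) (5,4)] -> total=20

Answer: 20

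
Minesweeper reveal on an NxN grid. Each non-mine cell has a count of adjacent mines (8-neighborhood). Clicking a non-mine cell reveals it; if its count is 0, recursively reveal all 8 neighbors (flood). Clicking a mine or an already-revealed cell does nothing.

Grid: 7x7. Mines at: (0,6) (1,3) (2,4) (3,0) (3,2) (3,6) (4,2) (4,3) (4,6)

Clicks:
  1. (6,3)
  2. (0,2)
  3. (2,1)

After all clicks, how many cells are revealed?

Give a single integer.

Click 1 (6,3) count=0: revealed 16 new [(4,0) (4,1) (5,0) (5,1) (5,2) (5,3) (5,4) (5,5) (5,6) (6,0) (6,1) (6,2) (6,3) (6,4) (6,5) (6,6)] -> total=16
Click 2 (0,2) count=1: revealed 1 new [(0,2)] -> total=17
Click 3 (2,1) count=2: revealed 1 new [(2,1)] -> total=18

Answer: 18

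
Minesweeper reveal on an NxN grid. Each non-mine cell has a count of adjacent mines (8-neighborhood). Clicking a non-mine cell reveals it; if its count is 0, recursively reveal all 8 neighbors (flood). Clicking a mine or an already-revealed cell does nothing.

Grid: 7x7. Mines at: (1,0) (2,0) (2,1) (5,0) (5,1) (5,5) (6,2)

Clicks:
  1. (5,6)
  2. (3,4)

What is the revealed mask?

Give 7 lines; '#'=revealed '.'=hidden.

Answer: .######
.######
..#####
..#####
..#####
..###.#
.......

Derivation:
Click 1 (5,6) count=1: revealed 1 new [(5,6)] -> total=1
Click 2 (3,4) count=0: revealed 30 new [(0,1) (0,2) (0,3) (0,4) (0,5) (0,6) (1,1) (1,2) (1,3) (1,4) (1,5) (1,6) (2,2) (2,3) (2,4) (2,5) (2,6) (3,2) (3,3) (3,4) (3,5) (3,6) (4,2) (4,3) (4,4) (4,5) (4,6) (5,2) (5,3) (5,4)] -> total=31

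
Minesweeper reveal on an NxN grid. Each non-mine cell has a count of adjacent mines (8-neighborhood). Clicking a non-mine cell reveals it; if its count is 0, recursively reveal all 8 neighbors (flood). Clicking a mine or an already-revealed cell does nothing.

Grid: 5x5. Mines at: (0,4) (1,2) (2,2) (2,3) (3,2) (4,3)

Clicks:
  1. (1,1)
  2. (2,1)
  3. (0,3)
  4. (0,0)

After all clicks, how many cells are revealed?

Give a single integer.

Answer: 11

Derivation:
Click 1 (1,1) count=2: revealed 1 new [(1,1)] -> total=1
Click 2 (2,1) count=3: revealed 1 new [(2,1)] -> total=2
Click 3 (0,3) count=2: revealed 1 new [(0,3)] -> total=3
Click 4 (0,0) count=0: revealed 8 new [(0,0) (0,1) (1,0) (2,0) (3,0) (3,1) (4,0) (4,1)] -> total=11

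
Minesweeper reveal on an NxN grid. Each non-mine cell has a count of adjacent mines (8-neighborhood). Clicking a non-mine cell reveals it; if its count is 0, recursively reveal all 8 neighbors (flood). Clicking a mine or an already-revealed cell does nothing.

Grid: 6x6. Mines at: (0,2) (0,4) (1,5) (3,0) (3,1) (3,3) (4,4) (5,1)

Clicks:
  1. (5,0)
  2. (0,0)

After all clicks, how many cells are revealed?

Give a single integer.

Click 1 (5,0) count=1: revealed 1 new [(5,0)] -> total=1
Click 2 (0,0) count=0: revealed 6 new [(0,0) (0,1) (1,0) (1,1) (2,0) (2,1)] -> total=7

Answer: 7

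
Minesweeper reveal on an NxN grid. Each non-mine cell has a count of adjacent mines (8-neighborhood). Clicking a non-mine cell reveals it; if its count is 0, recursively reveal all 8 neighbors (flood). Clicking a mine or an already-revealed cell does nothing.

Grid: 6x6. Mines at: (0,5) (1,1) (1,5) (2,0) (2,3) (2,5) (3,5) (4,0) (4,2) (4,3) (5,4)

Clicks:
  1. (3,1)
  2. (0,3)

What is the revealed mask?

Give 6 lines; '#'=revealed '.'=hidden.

Click 1 (3,1) count=3: revealed 1 new [(3,1)] -> total=1
Click 2 (0,3) count=0: revealed 6 new [(0,2) (0,3) (0,4) (1,2) (1,3) (1,4)] -> total=7

Answer: ..###.
..###.
......
.#....
......
......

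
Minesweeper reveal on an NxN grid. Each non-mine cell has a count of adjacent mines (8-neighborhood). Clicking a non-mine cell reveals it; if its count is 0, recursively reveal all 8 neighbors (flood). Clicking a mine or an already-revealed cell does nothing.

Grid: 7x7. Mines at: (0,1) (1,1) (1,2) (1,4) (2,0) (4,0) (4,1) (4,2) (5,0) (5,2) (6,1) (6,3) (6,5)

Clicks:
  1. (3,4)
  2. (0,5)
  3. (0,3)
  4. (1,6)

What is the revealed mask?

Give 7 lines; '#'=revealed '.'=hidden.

Answer: ...#.##
.....##
...####
...####
...####
...####
.......

Derivation:
Click 1 (3,4) count=0: revealed 20 new [(0,5) (0,6) (1,5) (1,6) (2,3) (2,4) (2,5) (2,6) (3,3) (3,4) (3,5) (3,6) (4,3) (4,4) (4,5) (4,6) (5,3) (5,4) (5,5) (5,6)] -> total=20
Click 2 (0,5) count=1: revealed 0 new [(none)] -> total=20
Click 3 (0,3) count=2: revealed 1 new [(0,3)] -> total=21
Click 4 (1,6) count=0: revealed 0 new [(none)] -> total=21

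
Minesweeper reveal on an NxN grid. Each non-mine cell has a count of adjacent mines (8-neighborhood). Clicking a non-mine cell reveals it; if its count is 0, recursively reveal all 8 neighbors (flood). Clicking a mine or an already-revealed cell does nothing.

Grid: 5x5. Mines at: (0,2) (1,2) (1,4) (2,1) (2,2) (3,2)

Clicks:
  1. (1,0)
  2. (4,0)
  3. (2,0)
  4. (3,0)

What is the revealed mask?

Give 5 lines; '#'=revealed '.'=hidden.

Answer: .....
#....
#....
##...
##...

Derivation:
Click 1 (1,0) count=1: revealed 1 new [(1,0)] -> total=1
Click 2 (4,0) count=0: revealed 4 new [(3,0) (3,1) (4,0) (4,1)] -> total=5
Click 3 (2,0) count=1: revealed 1 new [(2,0)] -> total=6
Click 4 (3,0) count=1: revealed 0 new [(none)] -> total=6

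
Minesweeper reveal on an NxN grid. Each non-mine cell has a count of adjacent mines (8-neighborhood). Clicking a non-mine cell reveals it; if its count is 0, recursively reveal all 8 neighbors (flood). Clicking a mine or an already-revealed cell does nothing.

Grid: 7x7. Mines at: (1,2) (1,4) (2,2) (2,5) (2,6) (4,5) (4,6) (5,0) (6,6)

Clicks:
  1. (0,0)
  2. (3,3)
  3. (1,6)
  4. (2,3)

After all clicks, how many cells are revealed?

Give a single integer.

Click 1 (0,0) count=0: revealed 10 new [(0,0) (0,1) (1,0) (1,1) (2,0) (2,1) (3,0) (3,1) (4,0) (4,1)] -> total=10
Click 2 (3,3) count=1: revealed 1 new [(3,3)] -> total=11
Click 3 (1,6) count=2: revealed 1 new [(1,6)] -> total=12
Click 4 (2,3) count=3: revealed 1 new [(2,3)] -> total=13

Answer: 13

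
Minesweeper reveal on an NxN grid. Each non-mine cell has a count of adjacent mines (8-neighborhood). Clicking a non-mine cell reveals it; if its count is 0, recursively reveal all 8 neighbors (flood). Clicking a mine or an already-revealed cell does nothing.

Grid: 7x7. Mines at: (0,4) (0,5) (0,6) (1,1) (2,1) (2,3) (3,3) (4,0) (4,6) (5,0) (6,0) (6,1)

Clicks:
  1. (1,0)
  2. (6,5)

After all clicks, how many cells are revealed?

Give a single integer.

Click 1 (1,0) count=2: revealed 1 new [(1,0)] -> total=1
Click 2 (6,5) count=0: revealed 14 new [(4,2) (4,3) (4,4) (4,5) (5,2) (5,3) (5,4) (5,5) (5,6) (6,2) (6,3) (6,4) (6,5) (6,6)] -> total=15

Answer: 15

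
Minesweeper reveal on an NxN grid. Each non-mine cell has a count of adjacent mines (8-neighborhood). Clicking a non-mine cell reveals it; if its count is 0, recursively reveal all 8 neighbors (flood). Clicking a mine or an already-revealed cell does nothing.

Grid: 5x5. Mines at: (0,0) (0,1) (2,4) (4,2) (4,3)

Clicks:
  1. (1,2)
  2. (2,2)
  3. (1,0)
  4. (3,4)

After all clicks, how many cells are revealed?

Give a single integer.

Answer: 15

Derivation:
Click 1 (1,2) count=1: revealed 1 new [(1,2)] -> total=1
Click 2 (2,2) count=0: revealed 13 new [(1,0) (1,1) (1,3) (2,0) (2,1) (2,2) (2,3) (3,0) (3,1) (3,2) (3,3) (4,0) (4,1)] -> total=14
Click 3 (1,0) count=2: revealed 0 new [(none)] -> total=14
Click 4 (3,4) count=2: revealed 1 new [(3,4)] -> total=15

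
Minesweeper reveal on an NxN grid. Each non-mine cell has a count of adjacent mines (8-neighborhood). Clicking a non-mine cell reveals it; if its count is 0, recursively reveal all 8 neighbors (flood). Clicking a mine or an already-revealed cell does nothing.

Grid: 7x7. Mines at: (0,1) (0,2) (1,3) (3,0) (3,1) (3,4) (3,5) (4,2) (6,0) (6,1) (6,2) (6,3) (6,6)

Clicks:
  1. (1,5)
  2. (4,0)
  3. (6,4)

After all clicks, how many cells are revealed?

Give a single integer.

Answer: 11

Derivation:
Click 1 (1,5) count=0: revealed 9 new [(0,4) (0,5) (0,6) (1,4) (1,5) (1,6) (2,4) (2,5) (2,6)] -> total=9
Click 2 (4,0) count=2: revealed 1 new [(4,0)] -> total=10
Click 3 (6,4) count=1: revealed 1 new [(6,4)] -> total=11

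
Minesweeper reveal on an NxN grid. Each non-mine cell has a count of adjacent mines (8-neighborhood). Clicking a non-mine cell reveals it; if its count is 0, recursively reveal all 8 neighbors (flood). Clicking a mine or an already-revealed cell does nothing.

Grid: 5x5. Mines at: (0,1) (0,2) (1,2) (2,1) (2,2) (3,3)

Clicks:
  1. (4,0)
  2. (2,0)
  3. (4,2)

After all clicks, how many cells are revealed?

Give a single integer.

Answer: 7

Derivation:
Click 1 (4,0) count=0: revealed 6 new [(3,0) (3,1) (3,2) (4,0) (4,1) (4,2)] -> total=6
Click 2 (2,0) count=1: revealed 1 new [(2,0)] -> total=7
Click 3 (4,2) count=1: revealed 0 new [(none)] -> total=7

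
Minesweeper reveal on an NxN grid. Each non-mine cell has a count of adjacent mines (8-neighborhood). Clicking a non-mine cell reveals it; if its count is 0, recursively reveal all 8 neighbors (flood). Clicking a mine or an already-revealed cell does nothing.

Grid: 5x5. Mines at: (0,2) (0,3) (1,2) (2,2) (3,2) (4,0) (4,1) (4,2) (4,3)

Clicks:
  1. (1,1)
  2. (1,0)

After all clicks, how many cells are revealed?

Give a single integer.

Answer: 8

Derivation:
Click 1 (1,1) count=3: revealed 1 new [(1,1)] -> total=1
Click 2 (1,0) count=0: revealed 7 new [(0,0) (0,1) (1,0) (2,0) (2,1) (3,0) (3,1)] -> total=8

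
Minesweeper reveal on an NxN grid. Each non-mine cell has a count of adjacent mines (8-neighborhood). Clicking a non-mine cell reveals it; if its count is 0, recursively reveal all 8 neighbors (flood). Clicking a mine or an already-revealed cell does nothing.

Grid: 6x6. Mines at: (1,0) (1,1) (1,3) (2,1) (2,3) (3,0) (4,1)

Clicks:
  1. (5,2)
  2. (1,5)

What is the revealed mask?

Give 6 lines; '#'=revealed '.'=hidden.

Click 1 (5,2) count=1: revealed 1 new [(5,2)] -> total=1
Click 2 (1,5) count=0: revealed 17 new [(0,4) (0,5) (1,4) (1,5) (2,4) (2,5) (3,2) (3,3) (3,4) (3,5) (4,2) (4,3) (4,4) (4,5) (5,3) (5,4) (5,5)] -> total=18

Answer: ....##
....##
....##
..####
..####
..####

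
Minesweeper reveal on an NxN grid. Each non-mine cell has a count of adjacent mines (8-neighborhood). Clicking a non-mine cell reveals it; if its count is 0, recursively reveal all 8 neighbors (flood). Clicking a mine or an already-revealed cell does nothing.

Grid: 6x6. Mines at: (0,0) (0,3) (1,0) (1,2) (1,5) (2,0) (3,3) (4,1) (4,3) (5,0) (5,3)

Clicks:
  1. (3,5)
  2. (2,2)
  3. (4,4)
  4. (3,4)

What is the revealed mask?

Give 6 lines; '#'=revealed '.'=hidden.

Answer: ......
......
..#.##
....##
....##
....##

Derivation:
Click 1 (3,5) count=0: revealed 8 new [(2,4) (2,5) (3,4) (3,5) (4,4) (4,5) (5,4) (5,5)] -> total=8
Click 2 (2,2) count=2: revealed 1 new [(2,2)] -> total=9
Click 3 (4,4) count=3: revealed 0 new [(none)] -> total=9
Click 4 (3,4) count=2: revealed 0 new [(none)] -> total=9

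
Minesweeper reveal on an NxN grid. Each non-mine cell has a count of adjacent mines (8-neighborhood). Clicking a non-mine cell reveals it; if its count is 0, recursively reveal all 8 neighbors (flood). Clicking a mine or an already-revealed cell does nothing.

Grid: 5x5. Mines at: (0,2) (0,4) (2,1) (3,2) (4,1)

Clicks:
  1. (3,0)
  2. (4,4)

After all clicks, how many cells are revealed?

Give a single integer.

Click 1 (3,0) count=2: revealed 1 new [(3,0)] -> total=1
Click 2 (4,4) count=0: revealed 8 new [(1,3) (1,4) (2,3) (2,4) (3,3) (3,4) (4,3) (4,4)] -> total=9

Answer: 9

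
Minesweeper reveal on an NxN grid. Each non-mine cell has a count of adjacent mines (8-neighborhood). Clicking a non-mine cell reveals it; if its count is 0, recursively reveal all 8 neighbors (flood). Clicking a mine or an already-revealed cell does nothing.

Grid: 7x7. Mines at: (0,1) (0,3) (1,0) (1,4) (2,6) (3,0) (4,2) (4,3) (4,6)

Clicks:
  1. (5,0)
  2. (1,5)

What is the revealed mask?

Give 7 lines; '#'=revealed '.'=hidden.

Answer: .......
.....#.
.......
.......
##.....
#######
#######

Derivation:
Click 1 (5,0) count=0: revealed 16 new [(4,0) (4,1) (5,0) (5,1) (5,2) (5,3) (5,4) (5,5) (5,6) (6,0) (6,1) (6,2) (6,3) (6,4) (6,5) (6,6)] -> total=16
Click 2 (1,5) count=2: revealed 1 new [(1,5)] -> total=17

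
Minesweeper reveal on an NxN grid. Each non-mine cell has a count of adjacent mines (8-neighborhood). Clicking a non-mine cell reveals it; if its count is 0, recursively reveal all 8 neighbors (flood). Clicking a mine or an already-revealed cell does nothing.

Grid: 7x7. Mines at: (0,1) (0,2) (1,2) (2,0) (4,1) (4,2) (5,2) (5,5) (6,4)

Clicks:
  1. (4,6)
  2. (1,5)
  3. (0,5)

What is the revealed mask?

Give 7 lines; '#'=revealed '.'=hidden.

Answer: ...####
...####
...####
...####
...####
.......
.......

Derivation:
Click 1 (4,6) count=1: revealed 1 new [(4,6)] -> total=1
Click 2 (1,5) count=0: revealed 19 new [(0,3) (0,4) (0,5) (0,6) (1,3) (1,4) (1,5) (1,6) (2,3) (2,4) (2,5) (2,6) (3,3) (3,4) (3,5) (3,6) (4,3) (4,4) (4,5)] -> total=20
Click 3 (0,5) count=0: revealed 0 new [(none)] -> total=20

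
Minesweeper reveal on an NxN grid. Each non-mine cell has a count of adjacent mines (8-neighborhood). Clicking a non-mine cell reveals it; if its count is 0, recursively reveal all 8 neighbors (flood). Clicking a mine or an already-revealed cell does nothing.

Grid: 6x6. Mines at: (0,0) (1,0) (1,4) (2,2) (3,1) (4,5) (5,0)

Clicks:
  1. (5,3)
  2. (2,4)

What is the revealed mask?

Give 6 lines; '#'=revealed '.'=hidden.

Answer: ......
......
....#.
..###.
.####.
.####.

Derivation:
Click 1 (5,3) count=0: revealed 11 new [(3,2) (3,3) (3,4) (4,1) (4,2) (4,3) (4,4) (5,1) (5,2) (5,3) (5,4)] -> total=11
Click 2 (2,4) count=1: revealed 1 new [(2,4)] -> total=12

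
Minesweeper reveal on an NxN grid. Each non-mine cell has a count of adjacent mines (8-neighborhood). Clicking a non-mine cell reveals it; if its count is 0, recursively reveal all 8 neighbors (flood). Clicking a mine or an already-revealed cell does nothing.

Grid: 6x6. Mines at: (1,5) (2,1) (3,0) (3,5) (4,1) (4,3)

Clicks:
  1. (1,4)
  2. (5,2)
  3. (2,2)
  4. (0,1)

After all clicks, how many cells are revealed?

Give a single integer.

Click 1 (1,4) count=1: revealed 1 new [(1,4)] -> total=1
Click 2 (5,2) count=2: revealed 1 new [(5,2)] -> total=2
Click 3 (2,2) count=1: revealed 1 new [(2,2)] -> total=3
Click 4 (0,1) count=0: revealed 14 new [(0,0) (0,1) (0,2) (0,3) (0,4) (1,0) (1,1) (1,2) (1,3) (2,3) (2,4) (3,2) (3,3) (3,4)] -> total=17

Answer: 17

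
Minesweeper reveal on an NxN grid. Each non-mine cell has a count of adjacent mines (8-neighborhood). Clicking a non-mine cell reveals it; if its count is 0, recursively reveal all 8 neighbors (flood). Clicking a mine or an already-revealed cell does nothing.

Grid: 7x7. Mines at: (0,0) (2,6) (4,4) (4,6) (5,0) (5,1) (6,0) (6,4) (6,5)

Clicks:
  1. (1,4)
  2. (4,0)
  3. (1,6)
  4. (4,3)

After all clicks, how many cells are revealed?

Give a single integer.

Click 1 (1,4) count=0: revealed 29 new [(0,1) (0,2) (0,3) (0,4) (0,5) (0,6) (1,0) (1,1) (1,2) (1,3) (1,4) (1,5) (1,6) (2,0) (2,1) (2,2) (2,3) (2,4) (2,5) (3,0) (3,1) (3,2) (3,3) (3,4) (3,5) (4,0) (4,1) (4,2) (4,3)] -> total=29
Click 2 (4,0) count=2: revealed 0 new [(none)] -> total=29
Click 3 (1,6) count=1: revealed 0 new [(none)] -> total=29
Click 4 (4,3) count=1: revealed 0 new [(none)] -> total=29

Answer: 29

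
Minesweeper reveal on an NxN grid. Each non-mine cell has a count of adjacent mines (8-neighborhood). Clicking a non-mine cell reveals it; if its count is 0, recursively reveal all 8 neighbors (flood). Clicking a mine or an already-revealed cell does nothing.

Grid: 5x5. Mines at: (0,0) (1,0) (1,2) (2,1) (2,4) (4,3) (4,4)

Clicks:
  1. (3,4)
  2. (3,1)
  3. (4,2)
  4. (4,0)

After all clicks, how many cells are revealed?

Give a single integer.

Answer: 7

Derivation:
Click 1 (3,4) count=3: revealed 1 new [(3,4)] -> total=1
Click 2 (3,1) count=1: revealed 1 new [(3,1)] -> total=2
Click 3 (4,2) count=1: revealed 1 new [(4,2)] -> total=3
Click 4 (4,0) count=0: revealed 4 new [(3,0) (3,2) (4,0) (4,1)] -> total=7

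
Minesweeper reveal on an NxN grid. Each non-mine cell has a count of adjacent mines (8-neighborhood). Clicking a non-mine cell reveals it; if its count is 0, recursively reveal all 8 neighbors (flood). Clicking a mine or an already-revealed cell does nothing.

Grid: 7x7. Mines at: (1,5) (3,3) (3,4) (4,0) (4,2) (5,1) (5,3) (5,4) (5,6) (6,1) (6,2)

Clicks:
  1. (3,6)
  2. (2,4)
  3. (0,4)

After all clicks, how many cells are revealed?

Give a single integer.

Click 1 (3,6) count=0: revealed 6 new [(2,5) (2,6) (3,5) (3,6) (4,5) (4,6)] -> total=6
Click 2 (2,4) count=3: revealed 1 new [(2,4)] -> total=7
Click 3 (0,4) count=1: revealed 1 new [(0,4)] -> total=8

Answer: 8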